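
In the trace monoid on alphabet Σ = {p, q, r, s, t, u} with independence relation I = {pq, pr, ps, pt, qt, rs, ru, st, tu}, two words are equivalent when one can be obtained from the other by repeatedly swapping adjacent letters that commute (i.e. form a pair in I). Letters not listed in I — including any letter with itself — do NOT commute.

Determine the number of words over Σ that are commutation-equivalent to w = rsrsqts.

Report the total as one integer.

0(r) covers ∅
1(s) covers ∅
2(r) covers 0:r
3(s) covers 1:s
4(q) covers 2:r, 3:s
5(t) covers 2:r
6(s) covers 4:q
floor of heap: 0:r, 1:s
completions by unplaced set U, small U first (add the entries for U minus each lowest piece of U):
  |U|=1: {5}:1  {6}:1
  |U|=2: {4,6}:1  {5,6}:2
  |U|=3: {3,4,6}:1  {4,5,6}:3
  |U|=4: {1,3,4,6}:1  {2,4,5,6}:3  {3,4,5,6}:4
  |U|=5: {0,2,4,5,6}:3  {1,3,4,5,6}:5  {2,3,4,5,6}:7
  start at 0(r): 12
  start at 1(s): 10
sum over floor = 22

22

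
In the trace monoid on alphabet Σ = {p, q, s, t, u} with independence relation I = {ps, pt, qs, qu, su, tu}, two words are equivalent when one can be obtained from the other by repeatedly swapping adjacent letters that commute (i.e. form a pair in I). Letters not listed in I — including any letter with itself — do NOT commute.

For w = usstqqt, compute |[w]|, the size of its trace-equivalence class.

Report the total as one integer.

7

drop 0:u onto floor
drop 1:s onto floor
drop 2:s onto {1:s}
drop 3:t onto {2:s}
drop 4:q onto {3:t}
drop 5:q onto {4:q}
drop 6:t onto {5:q}
ground layer = {0:u, 1:s}
drop-orders for the pieces not yet dropped (sum over which currently-grounded one goes next):
  1 to go: {0} 1  {6} 1
  2 to go: {0,6} 2  {5,6} 1
  3 to go: {0,5,6} 3  {4,5,6} 1
  4 to go: {0,4,5,6} 4  {3,4,5,6} 1
  5 to go: {0,3,4,5,6} 5  {2,3,4,5,6} 1
  if 0:u drops first: 1 orders
  if 1:s drops first: 6 orders
heap linearizations: 7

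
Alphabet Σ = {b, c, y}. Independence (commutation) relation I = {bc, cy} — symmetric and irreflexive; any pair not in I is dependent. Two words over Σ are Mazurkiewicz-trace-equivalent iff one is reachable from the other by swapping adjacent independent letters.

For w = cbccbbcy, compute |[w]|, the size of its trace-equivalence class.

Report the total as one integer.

drop 0:c onto floor
drop 1:b onto floor
drop 2:c onto {0:c}
drop 3:c onto {2:c}
drop 4:b onto {1:b}
drop 5:b onto {4:b}
drop 6:c onto {3:c}
drop 7:y onto {5:b}
ground layer = {0:c, 1:b}
drop-orders for the pieces not yet dropped (sum over which currently-grounded one goes next):
  1 to go: {6} 1  {7} 1
  2 to go: {3,6} 1  {5,7} 1  {6,7} 2
  3 to go: {2,3,6} 1  {3,6,7} 3  {4,5,7} 1  {5,6,7} 3
  4 to go: {0,2,3,6} 1  {1,4,5,7} 1  {2,3,6,7} 4  {3,5,6,7} 6  {4,5,6,7} 4
  5 to go: {0,2,3,6,7} 5  {1,4,5,6,7} 5  {2,3,5,6,7} 10  {3,4,5,6,7} 10
  6 to go: {0,2,3,5,6,7} 15  {1,3,4,5,6,7} 15  {2,3,4,5,6,7} 20
  if 0:c drops first: 35 orders
  if 1:b drops first: 35 orders
heap linearizations: 70

70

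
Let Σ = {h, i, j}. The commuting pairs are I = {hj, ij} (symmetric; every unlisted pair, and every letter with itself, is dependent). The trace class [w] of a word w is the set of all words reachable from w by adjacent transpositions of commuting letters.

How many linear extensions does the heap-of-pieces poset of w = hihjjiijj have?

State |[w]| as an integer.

126

0(h) covers ∅
1(i) covers 0:h
2(h) covers 1:i
3(j) covers ∅
4(j) covers 3:j
5(i) covers 2:h
6(i) covers 5:i
7(j) covers 4:j
8(j) covers 7:j
floor of heap: 0:h, 3:j
completions by unplaced set U, small U first (add the entries for U minus each lowest piece of U):
  |U|=1: {6}:1  {8}:1
  |U|=2: {5,6}:1  {6,8}:2  {7,8}:1
  |U|=3: {2,5,6}:1  {4,7,8}:1  {5,6,8}:3  {6,7,8}:3
  |U|=4: {1,2,5,6}:1  {2,5,6,8}:4  {3,4,7,8}:1  {4,6,7,8}:4  {5,6,7,8}:6
  |U|=5: {0,1,2,5,6}:1  {1,2,5,6,8}:5  {2,5,6,7,8}:10  {3,4,6,7,8}:5  {4,5,6,7,8}:10
  |U|=6: {0,1,2,5,6,8}:6  {1,2,5,6,7,8}:15  {2,4,5,6,7,8}:20  {3,4,5,6,7,8}:15
  |U|=7: {0,1,2,5,6,7,8}:21  {1,2,4,5,6,7,8}:35  {2,3,4,5,6,7,8}:35
  start at 0(h): 70
  start at 3(j): 56
sum over floor = 126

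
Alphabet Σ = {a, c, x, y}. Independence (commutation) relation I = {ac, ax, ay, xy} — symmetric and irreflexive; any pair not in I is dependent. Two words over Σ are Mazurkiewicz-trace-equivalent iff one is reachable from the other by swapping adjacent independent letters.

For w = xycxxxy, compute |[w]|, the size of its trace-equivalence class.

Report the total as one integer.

8

piece 0:x — minimal
piece 1:y — minimal
piece 2:c rests on {0:x, 1:y}
piece 3:x rests on {2:c}
piece 4:x rests on {3:x}
piece 5:x rests on {4:x}
piece 6:y rests on {2:c}
minimal pieces: {0:x, 1:y}
ways to finish when only these pieces remain (= sum over removing one remaining piece with nothing left below it):
  1 left: {5}→1  {6}→1
  2 left: {4,5}→1  {5,6}→2
  3 left: {3,4,5}→1  {4,5,6}→3
  4 left: {3,4,5,6}→4
  5 left: {2,3,4,5,6}→4
  placing 0:x first → 4 extensions
  placing 1:y first → 4 extensions
total linear extensions = 8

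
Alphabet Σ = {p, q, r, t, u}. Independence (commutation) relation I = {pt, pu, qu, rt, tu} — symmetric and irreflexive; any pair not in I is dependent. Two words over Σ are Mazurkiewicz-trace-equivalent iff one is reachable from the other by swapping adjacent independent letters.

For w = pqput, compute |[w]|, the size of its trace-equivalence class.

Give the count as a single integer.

10

piece 0:p — minimal
piece 1:q rests on {0:p}
piece 2:p rests on {1:q}
piece 3:u — minimal
piece 4:t rests on {1:q}
minimal pieces: {0:p, 3:u}
ways to finish when only these pieces remain (= sum over removing one remaining piece with nothing left below it):
  1 left: {2}→1  {3}→1  {4}→1
  2 left: {2,3}→2  {2,4}→2  {3,4}→2
  3 left: {1,2,4}→2  {2,3,4}→6
  placing 0:p first → 8 extensions
  placing 3:u first → 2 extensions
total linear extensions = 10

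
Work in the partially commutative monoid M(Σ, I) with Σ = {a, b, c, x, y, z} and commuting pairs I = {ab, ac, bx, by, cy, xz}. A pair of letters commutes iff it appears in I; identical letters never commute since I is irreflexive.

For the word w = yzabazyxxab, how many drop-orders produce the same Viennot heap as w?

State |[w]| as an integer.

15

drop 0:y onto floor
drop 1:z onto {0:y}
drop 2:a onto {1:z}
drop 3:b onto {1:z}
drop 4:a onto {2:a}
drop 5:z onto {3:b, 4:a}
drop 6:y onto {5:z}
drop 7:x onto {6:y}
drop 8:x onto {7:x}
drop 9:a onto {8:x}
drop 10:b onto {5:z}
ground layer = {0:y}
drop-orders for the pieces not yet dropped (sum over which currently-grounded one goes next):
  1 to go: {9} 1  {10} 1
  2 to go: {8,9} 1  {9,10} 2
  3 to go: {7,8,9} 1  {8,9,10} 3
  4 to go: {6,7,8,9} 1  {7,8,9,10} 4
  5 to go: {6,7,8,9,10} 5
  6 to go: {5,6,7,8,9,10} 5
  7 to go: {3,5,6,7,8,9,10} 5  {4,5,6,7,8,9,10} 5
  8 to go: {2,4,5,6,7,8,9,10} 5  {3,4,5,6,7,8,9,10} 10
  9 to go: {2,3,4,5,6,7,8,9,10} 15
  if 0:y drops first: 15 orders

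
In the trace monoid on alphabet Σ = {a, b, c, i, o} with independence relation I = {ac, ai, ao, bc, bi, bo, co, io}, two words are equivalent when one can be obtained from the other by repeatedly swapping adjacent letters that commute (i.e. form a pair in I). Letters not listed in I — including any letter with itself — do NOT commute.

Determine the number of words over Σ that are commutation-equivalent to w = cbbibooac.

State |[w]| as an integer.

1260

drop 0:c onto floor
drop 1:b onto floor
drop 2:b onto {1:b}
drop 3:i onto {0:c}
drop 4:b onto {2:b}
drop 5:o onto floor
drop 6:o onto {5:o}
drop 7:a onto {4:b}
drop 8:c onto {3:i}
ground layer = {0:c, 1:b, 5:o}
drop-orders for the pieces not yet dropped (sum over which currently-grounded one goes next):
  1 to go: {6} 1  {7} 1  {8} 1
  2 to go: {3,8} 1  {4,7} 1  {5,6} 1  {6,7} 2  {6,8} 2  {7,8} 2
  3 to go: {0,3,8} 1  {2,4,7} 1  {3,6,8} 3  {3,7,8} 3  {4,6,7} 3  {4,7,8} 3  {5,6,7} 3  {5,6,8} 3  {6,7,8} 6
  4 to go: {0,3,6,8} 4  {0,3,7,8} 4  {1,2,4,7} 1  {2,4,6,7} 4  {2,4,7,8} 4  {3,4,7,8} 6  {3,5,6,8} 6  {3,6,7,8} 12  {4,5,6,7} 6  {4,6,7,8} 12  {5,6,7,8} 12
  5 to go: {0,3,4,7,8} 10  {0,3,5,6,8} 10  {0,3,6,7,8} 20  {1,2,4,6,7} 5  {1,2,4,7,8} 5  {2,3,4,7,8} 10  {2,4,5,6,7} 10  {2,4,6,7,8} 20  {3,4,6,7,8} 30  {3,5,6,7,8} 30  {4,5,6,7,8} 30
  6 to go: {0,2,3,4,7,8} 20  {0,3,4,6,7,8} 60  {0,3,5,6,7,8} 60  {1,2,3,4,7,8} 15  {1,2,4,5,6,7} 15  {1,2,4,6,7,8} 30  {2,3,4,6,7,8} 60  {2,4,5,6,7,8} 60  {3,4,5,6,7,8} 90
  7 to go: {0,1,2,3,4,7,8} 35  {0,2,3,4,6,7,8} 140  {0,3,4,5,6,7,8} 210  {1,2,3,4,6,7,8} 105  {1,2,4,5,6,7,8} 105  {2,3,4,5,6,7,8} 210
  if 0:c drops first: 420 orders
  if 1:b drops first: 560 orders
  if 5:o drops first: 280 orders
heap linearizations: 1260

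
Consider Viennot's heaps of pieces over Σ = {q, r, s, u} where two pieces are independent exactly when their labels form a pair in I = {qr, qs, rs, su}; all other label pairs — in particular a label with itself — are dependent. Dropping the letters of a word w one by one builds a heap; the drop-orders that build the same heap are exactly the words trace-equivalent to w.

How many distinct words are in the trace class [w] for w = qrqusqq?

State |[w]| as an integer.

#0=q has no predecessor
#1=r has no predecessor
#2=q depends on [0:q]
#3=u depends on [1:r, 2:q]
#4=s has no predecessor
#5=q depends on [3:u]
#6=q depends on [5:q]
sources: [0:q, 1:r, 4:s]
N(rest) = Σ N(rest − s) over sources s of rest; N(one piece) = 1:
  size 1 → [4]=1  [6]=1
  size 2 → [4,6]=2  [5,6]=1
  size 3 → [3,5,6]=1  [4,5,6]=3
  size 4 → [1,3,5,6]=1  [2,3,5,6]=1  [3,4,5,6]=4
  size 5 → [0,2,3,5,6]=1  [1,2,3,5,6]=2  [1,3,4,5,6]=5  [2,3,4,5,6]=5
  first=0(q) contributes 12
  first=1(r) contributes 6
  first=4(s) contributes 3
|[w]| = 21

21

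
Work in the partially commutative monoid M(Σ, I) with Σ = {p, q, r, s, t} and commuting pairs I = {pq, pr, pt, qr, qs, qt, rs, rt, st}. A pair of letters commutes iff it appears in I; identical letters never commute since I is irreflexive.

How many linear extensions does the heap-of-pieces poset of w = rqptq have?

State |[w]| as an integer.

#0=r has no predecessor
#1=q has no predecessor
#2=p has no predecessor
#3=t has no predecessor
#4=q depends on [1:q]
sources: [0:r, 1:q, 2:p, 3:t]
N(rest) = Σ N(rest − s) over sources s of rest; N(one piece) = 1:
  size 1 → [0]=1  [2]=1  [3]=1  [4]=1
  size 2 → [0,2]=2  [0,3]=2  [0,4]=2  [1,4]=1  [2,3]=2  [2,4]=2  [3,4]=2
  size 3 → [0,1,4]=3  [0,2,3]=6  [0,2,4]=6  [0,3,4]=6  [1,2,4]=3  [1,3,4]=3  [2,3,4]=6
  first=0(r) contributes 12
  first=1(q) contributes 24
  first=2(p) contributes 12
  first=3(t) contributes 12
|[w]| = 60

60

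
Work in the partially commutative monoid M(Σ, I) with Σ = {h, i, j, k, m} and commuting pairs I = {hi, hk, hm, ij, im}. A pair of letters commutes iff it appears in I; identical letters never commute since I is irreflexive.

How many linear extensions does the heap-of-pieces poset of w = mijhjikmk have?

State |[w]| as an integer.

drop 0:m onto floor
drop 1:i onto floor
drop 2:j onto {0:m}
drop 3:h onto {2:j}
drop 4:j onto {3:h}
drop 5:i onto {1:i}
drop 6:k onto {4:j, 5:i}
drop 7:m onto {6:k}
drop 8:k onto {7:m}
ground layer = {0:m, 1:i}
drop-orders for the pieces not yet dropped (sum over which currently-grounded one goes next):
  1 to go: {8} 1
  2 to go: {7,8} 1
  3 to go: {6,7,8} 1
  4 to go: {4,6,7,8} 1  {5,6,7,8} 1
  5 to go: {1,5,6,7,8} 1  {3,4,6,7,8} 1  {4,5,6,7,8} 2
  6 to go: {1,4,5,6,7,8} 3  {2,3,4,6,7,8} 1  {3,4,5,6,7,8} 3
  7 to go: {0,2,3,4,6,7,8} 1  {1,3,4,5,6,7,8} 6  {2,3,4,5,6,7,8} 4
  if 0:m drops first: 10 orders
  if 1:i drops first: 5 orders
heap linearizations: 15

15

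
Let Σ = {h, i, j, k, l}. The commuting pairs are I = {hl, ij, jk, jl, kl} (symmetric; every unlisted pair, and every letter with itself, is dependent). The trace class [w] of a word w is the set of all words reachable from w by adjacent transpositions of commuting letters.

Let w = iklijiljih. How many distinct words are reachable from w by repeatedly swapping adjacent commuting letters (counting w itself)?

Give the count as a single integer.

72

piece 0:i — minimal
piece 1:k rests on {0:i}
piece 2:l rests on {0:i}
piece 3:i rests on {1:k, 2:l}
piece 4:j — minimal
piece 5:i rests on {3:i}
piece 6:l rests on {5:i}
piece 7:j rests on {4:j}
piece 8:i rests on {6:l}
piece 9:h rests on {7:j, 8:i}
minimal pieces: {0:i, 4:j}
ways to finish when only these pieces remain (= sum over removing one remaining piece with nothing left below it):
  1 left: {9}→1
  2 left: {7,9}→1  {8,9}→1
  3 left: {4,7,9}→1  {6,8,9}→1  {7,8,9}→2
  4 left: {4,7,8,9}→3  {5,6,8,9}→1  {6,7,8,9}→3
  5 left: {3,5,6,8,9}→1  {4,6,7,8,9}→6  {5,6,7,8,9}→4
  6 left: {1,3,5,6,8,9}→1  {2,3,5,6,8,9}→1  {3,5,6,7,8,9}→5  {4,5,6,7,8,9}→10
  7 left: {1,2,3,5,6,8,9}→2  {1,3,5,6,7,8,9}→6  {2,3,5,6,7,8,9}→6  {3,4,5,6,7,8,9}→15
  8 left: {0,1,2,3,5,6,8,9}→2  {1,2,3,5,6,7,8,9}→14  {1,3,4,5,6,7,8,9}→21  {2,3,4,5,6,7,8,9}→21
  placing 0:i first → 56 extensions
  placing 4:j first → 16 extensions
total linear extensions = 72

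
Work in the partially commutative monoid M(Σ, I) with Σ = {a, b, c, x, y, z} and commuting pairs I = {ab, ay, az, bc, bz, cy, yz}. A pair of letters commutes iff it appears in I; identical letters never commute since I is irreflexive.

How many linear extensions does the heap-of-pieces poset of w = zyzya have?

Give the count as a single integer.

30

piece 0:z — minimal
piece 1:y — minimal
piece 2:z rests on {0:z}
piece 3:y rests on {1:y}
piece 4:a — minimal
minimal pieces: {0:z, 1:y, 4:a}
ways to finish when only these pieces remain (= sum over removing one remaining piece with nothing left below it):
  1 left: {2}→1  {3}→1  {4}→1
  2 left: {0,2}→1  {1,3}→1  {2,3}→2  {2,4}→2  {3,4}→2
  3 left: {0,2,3}→3  {0,2,4}→3  {1,2,3}→3  {1,3,4}→3  {2,3,4}→6
  placing 0:z first → 12 extensions
  placing 1:y first → 12 extensions
  placing 4:a first → 6 extensions
total linear extensions = 30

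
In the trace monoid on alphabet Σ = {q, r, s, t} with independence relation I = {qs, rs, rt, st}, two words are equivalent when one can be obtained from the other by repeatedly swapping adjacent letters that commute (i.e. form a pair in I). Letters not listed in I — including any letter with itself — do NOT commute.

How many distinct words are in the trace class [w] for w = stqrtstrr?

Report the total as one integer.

0(s) covers ∅
1(t) covers ∅
2(q) covers 1:t
3(r) covers 2:q
4(t) covers 2:q
5(s) covers 0:s
6(t) covers 4:t
7(r) covers 3:r
8(r) covers 7:r
floor of heap: 0:s, 1:t
completions by unplaced set U, small U first (add the entries for U minus each lowest piece of U):
  |U|=1: {5}:1  {6}:1  {8}:1
  |U|=2: {0,5}:1  {4,6}:1  {5,6}:2  {5,8}:2  {6,8}:2  {7,8}:1
  |U|=3: {0,5,6}:3  {0,5,8}:3  {3,7,8}:1  {4,5,6}:3  {4,6,8}:3  {5,6,8}:6  {5,7,8}:3  {6,7,8}:3
  |U|=4: {0,4,5,6}:6  {0,5,6,8}:12  {0,5,7,8}:6  {3,5,7,8}:4  {3,6,7,8}:4  {4,5,6,8}:12  {4,6,7,8}:6  {5,6,7,8}:12
  |U|=5: {0,3,5,7,8}:10  {0,4,5,6,8}:30  {0,5,6,7,8}:30  {3,4,6,7,8}:10  {3,5,6,7,8}:20  {4,5,6,7,8}:30
  |U|=6: {0,3,5,6,7,8}:60  {0,4,5,6,7,8}:90  {2,3,4,6,7,8}:10  {3,4,5,6,7,8}:60
  |U|=7: {0,3,4,5,6,7,8}:210  {1,2,3,4,6,7,8}:10  {2,3,4,5,6,7,8}:70
  start at 0(s): 80
  start at 1(t): 280
sum over floor = 360

360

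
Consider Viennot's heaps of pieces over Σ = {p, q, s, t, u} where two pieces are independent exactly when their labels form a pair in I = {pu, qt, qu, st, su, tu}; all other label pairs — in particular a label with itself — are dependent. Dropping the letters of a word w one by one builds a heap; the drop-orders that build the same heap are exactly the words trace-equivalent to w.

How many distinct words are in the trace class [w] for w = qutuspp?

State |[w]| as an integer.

0(q) covers ∅
1(u) covers ∅
2(t) covers ∅
3(u) covers 1:u
4(s) covers 0:q
5(p) covers 2:t, 4:s
6(p) covers 5:p
floor of heap: 0:q, 1:u, 2:t
completions by unplaced set U, small U first (add the entries for U minus each lowest piece of U):
  |U|=1: {3}:1  {6}:1
  |U|=2: {1,3}:1  {3,6}:2  {5,6}:1
  |U|=3: {1,3,6}:3  {2,5,6}:1  {3,5,6}:3  {4,5,6}:1
  |U|=4: {0,4,5,6}:1  {1,3,5,6}:6  {2,3,5,6}:4  {2,4,5,6}:2  {3,4,5,6}:4
  |U|=5: {0,2,4,5,6}:3  {0,3,4,5,6}:5  {1,2,3,5,6}:10  {1,3,4,5,6}:10  {2,3,4,5,6}:10
  start at 0(q): 30
  start at 1(u): 18
  start at 2(t): 15
sum over floor = 63

63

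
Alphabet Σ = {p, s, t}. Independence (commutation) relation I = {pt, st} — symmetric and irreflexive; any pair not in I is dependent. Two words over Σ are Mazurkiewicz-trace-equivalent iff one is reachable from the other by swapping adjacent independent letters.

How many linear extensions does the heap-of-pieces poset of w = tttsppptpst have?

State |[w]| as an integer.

462

drop 0:t onto floor
drop 1:t onto {0:t}
drop 2:t onto {1:t}
drop 3:s onto floor
drop 4:p onto {3:s}
drop 5:p onto {4:p}
drop 6:p onto {5:p}
drop 7:t onto {2:t}
drop 8:p onto {6:p}
drop 9:s onto {8:p}
drop 10:t onto {7:t}
ground layer = {0:t, 3:s}
drop-orders for the pieces not yet dropped (sum over which currently-grounded one goes next):
  1 to go: {9} 1  {10} 1
  2 to go: {7,10} 1  {8,9} 1  {9,10} 2
  3 to go: {2,7,10} 1  {6,8,9} 1  {7,9,10} 3  {8,9,10} 3
  4 to go: {1,2,7,10} 1  {2,7,9,10} 4  {5,6,8,9} 1  {6,8,9,10} 4  {7,8,9,10} 6
  5 to go: {0,1,2,7,10} 1  {1,2,7,9,10} 5  {2,7,8,9,10} 10  {4,5,6,8,9} 1  {5,6,8,9,10} 5  {6,7,8,9,10} 10
  6 to go: {0,1,2,7,9,10} 6  {1,2,7,8,9,10} 15  {2,6,7,8,9,10} 20  {3,4,5,6,8,9} 1  {4,5,6,8,9,10} 6  {5,6,7,8,9,10} 15
  7 to go: {0,1,2,7,8,9,10} 21  {1,2,6,7,8,9,10} 35  {2,5,6,7,8,9,10} 35  {3,4,5,6,8,9,10} 7  {4,5,6,7,8,9,10} 21
  8 to go: {0,1,2,6,7,8,9,10} 56  {1,2,5,6,7,8,9,10} 70  {2,4,5,6,7,8,9,10} 56  {3,4,5,6,7,8,9,10} 28
  9 to go: {0,1,2,5,6,7,8,9,10} 126  {1,2,4,5,6,7,8,9,10} 126  {2,3,4,5,6,7,8,9,10} 84
  if 0:t drops first: 210 orders
  if 3:s drops first: 252 orders
heap linearizations: 462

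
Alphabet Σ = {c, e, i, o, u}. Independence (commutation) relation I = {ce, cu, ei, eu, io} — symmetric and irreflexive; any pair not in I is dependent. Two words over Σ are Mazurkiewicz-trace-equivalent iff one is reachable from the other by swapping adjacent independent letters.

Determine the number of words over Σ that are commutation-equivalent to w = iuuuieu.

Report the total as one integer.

piece 0:i — minimal
piece 1:u rests on {0:i}
piece 2:u rests on {1:u}
piece 3:u rests on {2:u}
piece 4:i rests on {3:u}
piece 5:e — minimal
piece 6:u rests on {4:i}
minimal pieces: {0:i, 5:e}
ways to finish when only these pieces remain (= sum over removing one remaining piece with nothing left below it):
  1 left: {5}→1  {6}→1
  2 left: {4,6}→1  {5,6}→2
  3 left: {3,4,6}→1  {4,5,6}→3
  4 left: {2,3,4,6}→1  {3,4,5,6}→4
  5 left: {1,2,3,4,6}→1  {2,3,4,5,6}→5
  placing 0:i first → 6 extensions
  placing 5:e first → 1 extensions
total linear extensions = 7

7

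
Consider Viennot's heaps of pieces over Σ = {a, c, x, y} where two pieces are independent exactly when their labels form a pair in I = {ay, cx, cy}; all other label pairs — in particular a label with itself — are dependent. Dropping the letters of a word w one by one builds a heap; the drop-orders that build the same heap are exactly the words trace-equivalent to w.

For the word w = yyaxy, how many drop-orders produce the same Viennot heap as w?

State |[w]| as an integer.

#0=y has no predecessor
#1=y depends on [0:y]
#2=a has no predecessor
#3=x depends on [1:y, 2:a]
#4=y depends on [3:x]
sources: [0:y, 2:a]
N(rest) = Σ N(rest − s) over sources s of rest; N(one piece) = 1:
  size 1 → [4]=1
  size 2 → [3,4]=1
  size 3 → [1,3,4]=1  [2,3,4]=1
  first=0(y) contributes 2
  first=2(a) contributes 1
|[w]| = 3

3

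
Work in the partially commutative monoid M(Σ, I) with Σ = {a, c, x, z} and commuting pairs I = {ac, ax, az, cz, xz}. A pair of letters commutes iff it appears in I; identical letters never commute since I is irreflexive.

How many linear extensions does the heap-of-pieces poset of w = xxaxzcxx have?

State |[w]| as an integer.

drop 0:x onto floor
drop 1:x onto {0:x}
drop 2:a onto floor
drop 3:x onto {1:x}
drop 4:z onto floor
drop 5:c onto {3:x}
drop 6:x onto {5:c}
drop 7:x onto {6:x}
ground layer = {0:x, 2:a, 4:z}
drop-orders for the pieces not yet dropped (sum over which currently-grounded one goes next):
  1 to go: {2} 1  {4} 1  {7} 1
  2 to go: {2,4} 2  {2,7} 2  {4,7} 2  {6,7} 1
  3 to go: {2,4,7} 6  {2,6,7} 3  {4,6,7} 3  {5,6,7} 1
  4 to go: {2,4,6,7} 12  {2,5,6,7} 4  {3,5,6,7} 1  {4,5,6,7} 4
  5 to go: {1,3,5,6,7} 1  {2,3,5,6,7} 5  {2,4,5,6,7} 20  {3,4,5,6,7} 5
  6 to go: {0,1,3,5,6,7} 1  {1,2,3,5,6,7} 6  {1,3,4,5,6,7} 6  {2,3,4,5,6,7} 30
  if 0:x drops first: 42 orders
  if 2:a drops first: 7 orders
  if 4:z drops first: 7 orders
heap linearizations: 56

56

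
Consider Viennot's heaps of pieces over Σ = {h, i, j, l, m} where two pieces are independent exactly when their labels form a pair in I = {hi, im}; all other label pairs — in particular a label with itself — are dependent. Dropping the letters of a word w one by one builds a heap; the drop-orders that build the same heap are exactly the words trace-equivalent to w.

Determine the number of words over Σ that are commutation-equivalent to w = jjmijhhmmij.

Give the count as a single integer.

10

drop 0:j onto floor
drop 1:j onto {0:j}
drop 2:m onto {1:j}
drop 3:i onto {1:j}
drop 4:j onto {2:m, 3:i}
drop 5:h onto {4:j}
drop 6:h onto {5:h}
drop 7:m onto {6:h}
drop 8:m onto {7:m}
drop 9:i onto {4:j}
drop 10:j onto {8:m, 9:i}
ground layer = {0:j}
drop-orders for the pieces not yet dropped (sum over which currently-grounded one goes next):
  1 to go: {10} 1
  2 to go: {8,10} 1  {9,10} 1
  3 to go: {7,8,10} 1  {8,9,10} 2
  4 to go: {6,7,8,10} 1  {7,8,9,10} 3
  5 to go: {5,6,7,8,10} 1  {6,7,8,9,10} 4
  6 to go: {5,6,7,8,9,10} 5
  7 to go: {4,5,6,7,8,9,10} 5
  8 to go: {2,4,5,6,7,8,9,10} 5  {3,4,5,6,7,8,9,10} 5
  9 to go: {2,3,4,5,6,7,8,9,10} 10
  if 0:j drops first: 10 orders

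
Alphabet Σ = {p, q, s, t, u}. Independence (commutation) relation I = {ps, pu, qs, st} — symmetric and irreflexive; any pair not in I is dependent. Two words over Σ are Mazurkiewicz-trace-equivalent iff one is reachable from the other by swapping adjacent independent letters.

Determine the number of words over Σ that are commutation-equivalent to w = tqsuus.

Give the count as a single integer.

piece 0:t — minimal
piece 1:q rests on {0:t}
piece 2:s — minimal
piece 3:u rests on {1:q, 2:s}
piece 4:u rests on {3:u}
piece 5:s rests on {4:u}
minimal pieces: {0:t, 2:s}
ways to finish when only these pieces remain (= sum over removing one remaining piece with nothing left below it):
  1 left: {5}→1
  2 left: {4,5}→1
  3 left: {3,4,5}→1
  4 left: {1,3,4,5}→1  {2,3,4,5}→1
  placing 0:t first → 2 extensions
  placing 2:s first → 1 extensions
total linear extensions = 3

3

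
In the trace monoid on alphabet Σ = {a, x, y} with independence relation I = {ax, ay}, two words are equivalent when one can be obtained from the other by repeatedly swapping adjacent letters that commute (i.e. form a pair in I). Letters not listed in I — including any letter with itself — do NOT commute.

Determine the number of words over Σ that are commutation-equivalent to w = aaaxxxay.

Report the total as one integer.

70

0(a) covers ∅
1(a) covers 0:a
2(a) covers 1:a
3(x) covers ∅
4(x) covers 3:x
5(x) covers 4:x
6(a) covers 2:a
7(y) covers 5:x
floor of heap: 0:a, 3:x
completions by unplaced set U, small U first (add the entries for U minus each lowest piece of U):
  |U|=1: {6}:1  {7}:1
  |U|=2: {2,6}:1  {5,7}:1  {6,7}:2
  |U|=3: {1,2,6}:1  {2,6,7}:3  {4,5,7}:1  {5,6,7}:3
  |U|=4: {0,1,2,6}:1  {1,2,6,7}:4  {2,5,6,7}:6  {3,4,5,7}:1  {4,5,6,7}:4
  |U|=5: {0,1,2,6,7}:5  {1,2,5,6,7}:10  {2,4,5,6,7}:10  {3,4,5,6,7}:5
  |U|=6: {0,1,2,5,6,7}:15  {1,2,4,5,6,7}:20  {2,3,4,5,6,7}:15
  start at 0(a): 35
  start at 3(x): 35
sum over floor = 70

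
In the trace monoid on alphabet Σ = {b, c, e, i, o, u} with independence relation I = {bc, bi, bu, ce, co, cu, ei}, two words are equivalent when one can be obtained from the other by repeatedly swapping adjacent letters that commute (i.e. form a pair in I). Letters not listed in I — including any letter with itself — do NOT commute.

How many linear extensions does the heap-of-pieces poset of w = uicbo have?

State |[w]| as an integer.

0(u) covers ∅
1(i) covers 0:u
2(c) covers 1:i
3(b) covers ∅
4(o) covers 1:i, 3:b
floor of heap: 0:u, 3:b
completions by unplaced set U, small U first (add the entries for U minus each lowest piece of U):
  |U|=1: {2}:1  {4}:1
  |U|=2: {2,4}:2  {3,4}:1
  |U|=3: {1,2,4}:2  {2,3,4}:3
  start at 0(u): 5
  start at 3(b): 2
sum over floor = 7

7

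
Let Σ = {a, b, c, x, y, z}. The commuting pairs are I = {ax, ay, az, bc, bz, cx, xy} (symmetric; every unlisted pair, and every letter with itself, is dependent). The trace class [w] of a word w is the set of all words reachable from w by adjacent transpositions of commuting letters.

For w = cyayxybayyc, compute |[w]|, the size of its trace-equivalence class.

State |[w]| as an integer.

#0=c has no predecessor
#1=y depends on [0:c]
#2=a depends on [0:c]
#3=y depends on [1:y]
#4=x has no predecessor
#5=y depends on [3:y]
#6=b depends on [2:a, 4:x, 5:y]
#7=a depends on [6:b]
#8=y depends on [6:b]
#9=y depends on [8:y]
#10=c depends on [7:a, 9:y]
sources: [0:c, 4:x]
N(rest) = Σ N(rest − s) over sources s of rest; N(one piece) = 1:
  size 1 → [10]=1
  size 2 → [7,10]=1  [9,10]=1
  size 3 → [7,9,10]=2  [8,9,10]=1
  size 4 → [7,8,9,10]=3
  size 5 → [6,7,8,9,10]=3
  size 6 → [2,6,7,8,9,10]=3  [4,6,7,8,9,10]=3  [5,6,7,8,9,10]=3
  size 7 → [2,4,6,7,8,9,10]=6  [2,5,6,7,8,9,10]=6  [3,5,6,7,8,9,10]=3  [4,5,6,7,8,9,10]=6
  size 8 → [1,3,5,6,7,8,9,10]=3  [2,3,5,6,7,8,9,10]=9  [2,4,5,6,7,8,9,10]=18  [3,4,5,6,7,8,9,10]=9
  size 9 → [1,2,3,5,6,7,8,9,10]=12  [1,3,4,5,6,7,8,9,10]=12  [2,3,4,5,6,7,8,9,10]=36
  first=0(c) contributes 60
  first=4(x) contributes 12
|[w]| = 72

72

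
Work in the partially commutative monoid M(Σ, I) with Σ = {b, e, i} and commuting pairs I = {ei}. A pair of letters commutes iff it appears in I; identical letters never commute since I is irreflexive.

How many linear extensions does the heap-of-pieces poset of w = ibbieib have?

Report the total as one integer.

3

#0=i has no predecessor
#1=b depends on [0:i]
#2=b depends on [1:b]
#3=i depends on [2:b]
#4=e depends on [2:b]
#5=i depends on [3:i]
#6=b depends on [4:e, 5:i]
sources: [0:i]
N(rest) = Σ N(rest − s) over sources s of rest; N(one piece) = 1:
  size 1 → [6]=1
  size 2 → [4,6]=1  [5,6]=1
  size 3 → [3,5,6]=1  [4,5,6]=2
  size 4 → [3,4,5,6]=3
  size 5 → [2,3,4,5,6]=3
  first=0(i) contributes 3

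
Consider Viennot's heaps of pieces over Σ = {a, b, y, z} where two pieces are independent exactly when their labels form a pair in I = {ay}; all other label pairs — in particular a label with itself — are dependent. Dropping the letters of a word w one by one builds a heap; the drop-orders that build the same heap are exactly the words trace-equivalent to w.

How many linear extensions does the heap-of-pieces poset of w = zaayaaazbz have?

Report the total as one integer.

6

piece 0:z — minimal
piece 1:a rests on {0:z}
piece 2:a rests on {1:a}
piece 3:y rests on {0:z}
piece 4:a rests on {2:a}
piece 5:a rests on {4:a}
piece 6:a rests on {5:a}
piece 7:z rests on {3:y, 6:a}
piece 8:b rests on {7:z}
piece 9:z rests on {8:b}
minimal pieces: {0:z}
ways to finish when only these pieces remain (= sum over removing one remaining piece with nothing left below it):
  1 left: {9}→1
  2 left: {8,9}→1
  3 left: {7,8,9}→1
  4 left: {3,7,8,9}→1  {6,7,8,9}→1
  5 left: {3,6,7,8,9}→2  {5,6,7,8,9}→1
  6 left: {3,5,6,7,8,9}→3  {4,5,6,7,8,9}→1
  7 left: {2,4,5,6,7,8,9}→1  {3,4,5,6,7,8,9}→4
  8 left: {1,2,4,5,6,7,8,9}→1  {2,3,4,5,6,7,8,9}→5
  placing 0:z first → 6 extensions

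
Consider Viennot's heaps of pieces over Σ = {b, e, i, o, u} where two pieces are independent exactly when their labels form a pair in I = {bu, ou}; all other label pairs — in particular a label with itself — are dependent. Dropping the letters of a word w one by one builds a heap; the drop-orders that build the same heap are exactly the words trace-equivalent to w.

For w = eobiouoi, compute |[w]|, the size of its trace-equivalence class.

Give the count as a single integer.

3

0(e) covers ∅
1(o) covers 0:e
2(b) covers 1:o
3(i) covers 2:b
4(o) covers 3:i
5(u) covers 3:i
6(o) covers 4:o
7(i) covers 5:u, 6:o
floor of heap: 0:e
completions by unplaced set U, small U first (add the entries for U minus each lowest piece of U):
  |U|=1: {7}:1
  |U|=2: {5,7}:1  {6,7}:1
  |U|=3: {4,6,7}:1  {5,6,7}:2
  |U|=4: {4,5,6,7}:3
  |U|=5: {3,4,5,6,7}:3
  |U|=6: {2,3,4,5,6,7}:3
  start at 0(e): 3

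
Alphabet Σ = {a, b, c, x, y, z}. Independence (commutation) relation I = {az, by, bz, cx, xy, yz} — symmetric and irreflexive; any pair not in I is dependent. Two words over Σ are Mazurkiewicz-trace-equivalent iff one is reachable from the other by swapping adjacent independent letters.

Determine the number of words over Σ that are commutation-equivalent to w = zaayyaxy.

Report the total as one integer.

0(z) covers ∅
1(a) covers ∅
2(a) covers 1:a
3(y) covers 2:a
4(y) covers 3:y
5(a) covers 4:y
6(x) covers 0:z, 5:a
7(y) covers 5:a
floor of heap: 0:z, 1:a
completions by unplaced set U, small U first (add the entries for U minus each lowest piece of U):
  |U|=1: {6}:1  {7}:1
  |U|=2: {0,6}:1  {6,7}:2
  |U|=3: {0,6,7}:3  {5,6,7}:2
  |U|=4: {0,5,6,7}:5  {4,5,6,7}:2
  |U|=5: {0,4,5,6,7}:7  {3,4,5,6,7}:2
  |U|=6: {0,3,4,5,6,7}:9  {2,3,4,5,6,7}:2
  start at 0(z): 2
  start at 1(a): 11
sum over floor = 13

13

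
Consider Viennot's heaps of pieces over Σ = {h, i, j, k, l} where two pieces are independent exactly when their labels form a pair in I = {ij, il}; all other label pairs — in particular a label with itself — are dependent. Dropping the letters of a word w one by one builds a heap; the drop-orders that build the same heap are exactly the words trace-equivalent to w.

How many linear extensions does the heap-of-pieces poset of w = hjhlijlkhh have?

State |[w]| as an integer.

drop 0:h onto floor
drop 1:j onto {0:h}
drop 2:h onto {1:j}
drop 3:l onto {2:h}
drop 4:i onto {2:h}
drop 5:j onto {3:l}
drop 6:l onto {5:j}
drop 7:k onto {4:i, 6:l}
drop 8:h onto {7:k}
drop 9:h onto {8:h}
ground layer = {0:h}
drop-orders for the pieces not yet dropped (sum over which currently-grounded one goes next):
  1 to go: {9} 1
  2 to go: {8,9} 1
  3 to go: {7,8,9} 1
  4 to go: {4,7,8,9} 1  {6,7,8,9} 1
  5 to go: {4,6,7,8,9} 2  {5,6,7,8,9} 1
  6 to go: {3,5,6,7,8,9} 1  {4,5,6,7,8,9} 3
  7 to go: {3,4,5,6,7,8,9} 4
  8 to go: {2,3,4,5,6,7,8,9} 4
  if 0:h drops first: 4 orders

4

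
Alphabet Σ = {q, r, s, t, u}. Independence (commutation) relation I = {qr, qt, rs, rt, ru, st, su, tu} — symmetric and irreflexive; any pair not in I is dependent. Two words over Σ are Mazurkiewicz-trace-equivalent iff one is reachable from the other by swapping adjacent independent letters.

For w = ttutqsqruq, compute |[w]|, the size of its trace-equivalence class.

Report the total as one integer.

840

0(t) covers ∅
1(t) covers 0:t
2(u) covers ∅
3(t) covers 1:t
4(q) covers 2:u
5(s) covers 4:q
6(q) covers 5:s
7(r) covers ∅
8(u) covers 6:q
9(q) covers 8:u
floor of heap: 0:t, 2:u, 7:r
completions by unplaced set U, small U first (add the entries for U minus each lowest piece of U):
  |U|=1: {3}:1  {7}:1  {9}:1
  |U|=2: {1,3}:1  {3,7}:2  {3,9}:2  {7,9}:2  {8,9}:1
  |U|=3: {0,1,3}:1  {1,3,7}:3  {1,3,9}:3  {3,7,9}:6  {3,8,9}:3  {6,8,9}:1  {7,8,9}:3
  |U|=4: {0,1,3,7}:4  {0,1,3,9}:4  {1,3,7,9}:12  {1,3,8,9}:6  {3,6,8,9}:4  {3,7,8,9}:12  {5,6,8,9}:1  {6,7,8,9}:4
  |U|=5: {0,1,3,7,9}:20  {0,1,3,8,9}:10  {1,3,6,8,9}:10  {1,3,7,8,9}:30  {3,5,6,8,9}:5  {3,6,7,8,9}:20  {4,5,6,8,9}:1  {5,6,7,8,9}:5
  |U|=6: {0,1,3,6,8,9}:20  {0,1,3,7,8,9}:60  {1,3,5,6,8,9}:15  {1,3,6,7,8,9}:60  {2,4,5,6,8,9}:1  {3,4,5,6,8,9}:6  {3,5,6,7,8,9}:30  {4,5,6,7,8,9}:6
  |U|=7: {0,1,3,5,6,8,9}:35  {0,1,3,6,7,8,9}:140  {1,3,4,5,6,8,9}:21  {1,3,5,6,7,8,9}:105  {2,3,4,5,6,8,9}:7  {2,4,5,6,7,8,9}:7  {3,4,5,6,7,8,9}:42
  |U|=8: {0,1,3,4,5,6,8,9}:56  {0,1,3,5,6,7,8,9}:280  {1,2,3,4,5,6,8,9}:28  {1,3,4,5,6,7,8,9}:168  {2,3,4,5,6,7,8,9}:56
  start at 0(t): 252
  start at 2(u): 504
  start at 7(r): 84
sum over floor = 840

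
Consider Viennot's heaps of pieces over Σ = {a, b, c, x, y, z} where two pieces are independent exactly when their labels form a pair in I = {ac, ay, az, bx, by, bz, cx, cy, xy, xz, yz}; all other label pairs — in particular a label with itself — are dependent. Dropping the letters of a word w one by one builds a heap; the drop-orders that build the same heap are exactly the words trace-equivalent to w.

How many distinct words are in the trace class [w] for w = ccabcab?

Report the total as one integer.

drop 0:c onto floor
drop 1:c onto {0:c}
drop 2:a onto floor
drop 3:b onto {1:c, 2:a}
drop 4:c onto {3:b}
drop 5:a onto {3:b}
drop 6:b onto {4:c, 5:a}
ground layer = {0:c, 2:a}
drop-orders for the pieces not yet dropped (sum over which currently-grounded one goes next):
  1 to go: {6} 1
  2 to go: {4,6} 1  {5,6} 1
  3 to go: {4,5,6} 2
  4 to go: {3,4,5,6} 2
  5 to go: {1,3,4,5,6} 2  {2,3,4,5,6} 2
  if 0:c drops first: 4 orders
  if 2:a drops first: 2 orders
heap linearizations: 6

6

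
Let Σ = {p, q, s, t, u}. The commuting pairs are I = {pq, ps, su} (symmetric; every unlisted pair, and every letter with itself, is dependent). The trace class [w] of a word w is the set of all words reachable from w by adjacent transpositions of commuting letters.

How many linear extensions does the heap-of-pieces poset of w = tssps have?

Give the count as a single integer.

0(t) covers ∅
1(s) covers 0:t
2(s) covers 1:s
3(p) covers 0:t
4(s) covers 2:s
floor of heap: 0:t
completions by unplaced set U, small U first (add the entries for U minus each lowest piece of U):
  |U|=1: {3}:1  {4}:1
  |U|=2: {2,4}:1  {3,4}:2
  |U|=3: {1,2,4}:1  {2,3,4}:3
  start at 0(t): 4

4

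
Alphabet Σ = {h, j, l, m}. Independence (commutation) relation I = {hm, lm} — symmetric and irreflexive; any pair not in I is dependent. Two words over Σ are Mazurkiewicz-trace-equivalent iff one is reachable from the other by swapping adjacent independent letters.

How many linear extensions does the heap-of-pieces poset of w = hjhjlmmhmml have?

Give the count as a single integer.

drop 0:h onto floor
drop 1:j onto {0:h}
drop 2:h onto {1:j}
drop 3:j onto {2:h}
drop 4:l onto {3:j}
drop 5:m onto {3:j}
drop 6:m onto {5:m}
drop 7:h onto {4:l}
drop 8:m onto {6:m}
drop 9:m onto {8:m}
drop 10:l onto {7:h}
ground layer = {0:h}
drop-orders for the pieces not yet dropped (sum over which currently-grounded one goes next):
  1 to go: {9} 1  {10} 1
  2 to go: {7,10} 1  {8,9} 1  {9,10} 2
  3 to go: {4,7,10} 1  {6,8,9} 1  {7,9,10} 3  {8,9,10} 3
  4 to go: {4,7,9,10} 4  {5,6,8,9} 1  {6,8,9,10} 4  {7,8,9,10} 6
  5 to go: {4,7,8,9,10} 10  {5,6,8,9,10} 5  {6,7,8,9,10} 10
  6 to go: {4,6,7,8,9,10} 20  {5,6,7,8,9,10} 15
  7 to go: {4,5,6,7,8,9,10} 35
  8 to go: {3,4,5,6,7,8,9,10} 35
  9 to go: {2,3,4,5,6,7,8,9,10} 35
  if 0:h drops first: 35 orders

35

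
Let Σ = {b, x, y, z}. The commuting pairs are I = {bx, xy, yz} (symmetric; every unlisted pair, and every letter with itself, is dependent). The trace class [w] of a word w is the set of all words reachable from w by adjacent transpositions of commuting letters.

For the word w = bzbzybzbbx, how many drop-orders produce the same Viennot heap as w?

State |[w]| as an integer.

0(b) covers ∅
1(z) covers 0:b
2(b) covers 1:z
3(z) covers 2:b
4(y) covers 2:b
5(b) covers 3:z, 4:y
6(z) covers 5:b
7(b) covers 6:z
8(b) covers 7:b
9(x) covers 6:z
floor of heap: 0:b
completions by unplaced set U, small U first (add the entries for U minus each lowest piece of U):
  |U|=1: {8}:1  {9}:1
  |U|=2: {7,8}:1  {8,9}:2
  |U|=3: {7,8,9}:3
  |U|=4: {6,7,8,9}:3
  |U|=5: {5,6,7,8,9}:3
  |U|=6: {3,5,6,7,8,9}:3  {4,5,6,7,8,9}:3
  |U|=7: {3,4,5,6,7,8,9}:6
  |U|=8: {2,3,4,5,6,7,8,9}:6
  start at 0(b): 6

6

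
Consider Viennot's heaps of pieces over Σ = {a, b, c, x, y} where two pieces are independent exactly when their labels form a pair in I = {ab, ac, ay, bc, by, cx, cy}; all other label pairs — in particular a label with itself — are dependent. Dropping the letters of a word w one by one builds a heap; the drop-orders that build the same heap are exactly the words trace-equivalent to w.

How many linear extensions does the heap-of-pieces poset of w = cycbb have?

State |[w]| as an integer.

30

drop 0:c onto floor
drop 1:y onto floor
drop 2:c onto {0:c}
drop 3:b onto floor
drop 4:b onto {3:b}
ground layer = {0:c, 1:y, 3:b}
drop-orders for the pieces not yet dropped (sum over which currently-grounded one goes next):
  1 to go: {1} 1  {2} 1  {4} 1
  2 to go: {0,2} 1  {1,2} 2  {1,4} 2  {2,4} 2  {3,4} 1
  3 to go: {0,1,2} 3  {0,2,4} 3  {1,2,4} 6  {1,3,4} 3  {2,3,4} 3
  if 0:c drops first: 12 orders
  if 1:y drops first: 6 orders
  if 3:b drops first: 12 orders
heap linearizations: 30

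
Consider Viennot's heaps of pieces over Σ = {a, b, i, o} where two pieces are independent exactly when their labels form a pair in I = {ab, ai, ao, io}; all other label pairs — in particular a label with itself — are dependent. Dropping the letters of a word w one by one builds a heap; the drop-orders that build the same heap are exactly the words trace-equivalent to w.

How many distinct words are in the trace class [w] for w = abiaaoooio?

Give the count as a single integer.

0(a) covers ∅
1(b) covers ∅
2(i) covers 1:b
3(a) covers 0:a
4(a) covers 3:a
5(o) covers 1:b
6(o) covers 5:o
7(o) covers 6:o
8(i) covers 2:i
9(o) covers 7:o
floor of heap: 0:a, 1:b
completions by unplaced set U, small U first (add the entries for U minus each lowest piece of U):
  |U|=1: {4}:1  {8}:1  {9}:1
  |U|=2: {2,8}:1  {3,4}:1  {4,8}:2  {4,9}:2  {7,9}:1  {8,9}:2
  |U|=3: {0,3,4}:1  {2,4,8}:3  {2,8,9}:3  {3,4,8}:3  {3,4,9}:3  {4,7,9}:3  {4,8,9}:6  {6,7,9}:1  {7,8,9}:3
  |U|=4: {0,3,4,8}:4  {0,3,4,9}:4  {2,3,4,8}:6  {2,4,8,9}:12  {2,7,8,9}:6  {3,4,7,9}:6  {3,4,8,9}:12  {4,6,7,9}:4  {4,7,8,9}:12  {5,6,7,9}:1  {6,7,8,9}:4
  |U|=5: {0,2,3,4,8}:10  {0,3,4,7,9}:10  {0,3,4,8,9}:20  {2,3,4,8,9}:30  {2,4,7,8,9}:30  {2,6,7,8,9}:10  {3,4,6,7,9}:10  {3,4,7,8,9}:30  {4,5,6,7,9}:5  {4,6,7,8,9}:20  {5,6,7,8,9}:5
  |U|=6: {0,2,3,4,8,9}:60  {0,3,4,6,7,9}:20  {0,3,4,7,8,9}:60  {2,3,4,7,8,9}:90  {2,4,6,7,8,9}:60  {2,5,6,7,8,9}:15  {3,4,5,6,7,9}:15  {3,4,6,7,8,9}:60  {4,5,6,7,8,9}:30
  |U|=7: {0,2,3,4,7,8,9}:210  {0,3,4,5,6,7,9}:35  {0,3,4,6,7,8,9}:140  {1,2,5,6,7,8,9}:15  {2,3,4,6,7,8,9}:210  {2,4,5,6,7,8,9}:105  {3,4,5,6,7,8,9}:105
  |U|=8: {0,2,3,4,6,7,8,9}:560  {0,3,4,5,6,7,8,9}:280  {1,2,4,5,6,7,8,9}:120  {2,3,4,5,6,7,8,9}:420
  start at 0(a): 540
  start at 1(b): 1260
sum over floor = 1800

1800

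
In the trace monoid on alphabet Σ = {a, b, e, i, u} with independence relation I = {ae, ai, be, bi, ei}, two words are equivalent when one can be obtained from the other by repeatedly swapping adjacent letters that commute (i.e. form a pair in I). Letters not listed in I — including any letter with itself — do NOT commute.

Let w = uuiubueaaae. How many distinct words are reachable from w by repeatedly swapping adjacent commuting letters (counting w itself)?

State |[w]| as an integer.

10

piece 0:u — minimal
piece 1:u rests on {0:u}
piece 2:i rests on {1:u}
piece 3:u rests on {2:i}
piece 4:b rests on {3:u}
piece 5:u rests on {4:b}
piece 6:e rests on {5:u}
piece 7:a rests on {5:u}
piece 8:a rests on {7:a}
piece 9:a rests on {8:a}
piece 10:e rests on {6:e}
minimal pieces: {0:u}
ways to finish when only these pieces remain (= sum over removing one remaining piece with nothing left below it):
  1 left: {9}→1  {10}→1
  2 left: {6,10}→1  {8,9}→1  {9,10}→2
  3 left: {6,9,10}→3  {7,8,9}→1  {8,9,10}→3
  4 left: {6,8,9,10}→6  {7,8,9,10}→4
  5 left: {6,7,8,9,10}→10
  6 left: {5,6,7,8,9,10}→10
  7 left: {4,5,6,7,8,9,10}→10
  8 left: {3,4,5,6,7,8,9,10}→10
  9 left: {2,3,4,5,6,7,8,9,10}→10
  placing 0:u first → 10 extensions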